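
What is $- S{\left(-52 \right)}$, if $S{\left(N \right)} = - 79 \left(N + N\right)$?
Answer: $-8216$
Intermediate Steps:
$S{\left(N \right)} = - 158 N$ ($S{\left(N \right)} = - 79 \cdot 2 N = - 158 N$)
$- S{\left(-52 \right)} = - \left(-158\right) \left(-52\right) = \left(-1\right) 8216 = -8216$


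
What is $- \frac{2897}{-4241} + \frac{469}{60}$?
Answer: $\frac{2162849}{254460} \approx 8.4998$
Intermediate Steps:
$- \frac{2897}{-4241} + \frac{469}{60} = \left(-2897\right) \left(- \frac{1}{4241}\right) + 469 \cdot \frac{1}{60} = \frac{2897}{4241} + \frac{469}{60} = \frac{2162849}{254460}$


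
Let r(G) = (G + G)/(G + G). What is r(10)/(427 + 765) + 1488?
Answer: 1773697/1192 ≈ 1488.0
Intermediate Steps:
r(G) = 1 (r(G) = (2*G)/((2*G)) = (2*G)*(1/(2*G)) = 1)
r(10)/(427 + 765) + 1488 = 1/(427 + 765) + 1488 = 1/1192 + 1488 = 1773697/1192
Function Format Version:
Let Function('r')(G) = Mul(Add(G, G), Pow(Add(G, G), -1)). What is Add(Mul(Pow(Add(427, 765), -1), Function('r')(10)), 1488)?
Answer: Rational(1773697, 1192) ≈ 1488.0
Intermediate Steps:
Function('r')(G) = 1 (Function('r')(G) = Mul(Mul(2, G), Pow(Mul(2, G), -1)) = Mul(Mul(2, G), Mul(Rational(1, 2), Pow(G, -1))) = 1)
Add(Mul(Pow(Add(427, 765), -1), Function('r')(10)), 1488) = Add(Mul(Pow(Add(427, 765), -1), 1), 1488) = Add(Mul(Pow(1192, -1), 1), 1488) = Add(Mul(Rational(1, 1192), 1), 1488) = Add(Rational(1, 1192), 1488) = Rational(1773697, 1192)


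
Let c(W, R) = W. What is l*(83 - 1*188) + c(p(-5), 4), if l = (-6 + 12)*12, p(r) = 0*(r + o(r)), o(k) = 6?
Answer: -7560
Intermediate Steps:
p(r) = 0 (p(r) = 0*(r + 6) = 0*(6 + r) = 0)
l = 72 (l = 6*12 = 72)
l*(83 - 1*188) + c(p(-5), 4) = 72*(83 - 1*188) + 0 = 72*(83 - 188) + 0 = 72*(-105) + 0 = -7560 + 0 = -7560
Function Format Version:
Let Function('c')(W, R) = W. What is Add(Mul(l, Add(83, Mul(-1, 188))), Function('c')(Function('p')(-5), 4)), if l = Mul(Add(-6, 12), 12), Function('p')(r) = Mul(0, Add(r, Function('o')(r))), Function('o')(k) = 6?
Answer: -7560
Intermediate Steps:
Function('p')(r) = 0 (Function('p')(r) = Mul(0, Add(r, 6)) = Mul(0, Add(6, r)) = 0)
l = 72 (l = Mul(6, 12) = 72)
Add(Mul(l, Add(83, Mul(-1, 188))), Function('c')(Function('p')(-5), 4)) = Add(Mul(72, Add(83, Mul(-1, 188))), 0) = Add(Mul(72, Add(83, -188)), 0) = Add(Mul(72, -105), 0) = Add(-7560, 0) = -7560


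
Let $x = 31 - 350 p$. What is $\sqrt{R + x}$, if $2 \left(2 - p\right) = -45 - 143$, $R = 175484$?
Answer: $\sqrt{141915} \approx 376.72$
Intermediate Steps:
$p = 96$ ($p = 2 - \frac{-45 - 143}{2} = 2 - -94 = 2 + 94 = 96$)
$x = -33569$ ($x = 31 - 33600 = -33569$)
$\sqrt{R + x} = \sqrt{175484 - 33569} = \sqrt{141915}$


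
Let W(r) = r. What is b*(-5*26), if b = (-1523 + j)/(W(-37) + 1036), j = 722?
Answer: 11570/111 ≈ 104.23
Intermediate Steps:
b = -89/111 (b = (-1523 + 722)/(-37 + 1036) = -801/999 = -801*1/999 = -89/111 ≈ -0.80180)
b*(-5*26) = -(-445)*26/111 = -89/111*(-130) = 11570/111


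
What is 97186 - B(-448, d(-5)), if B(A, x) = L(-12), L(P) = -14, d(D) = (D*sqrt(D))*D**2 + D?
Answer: 97200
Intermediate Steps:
d(D) = D + D**(7/2) (d(D) = D**(3/2)*D**2 + D = D**(7/2) + D = D + D**(7/2))
B(A, x) = -14
97186 - B(-448, d(-5)) = 97186 - 1*(-14) = 97186 + 14 = 97200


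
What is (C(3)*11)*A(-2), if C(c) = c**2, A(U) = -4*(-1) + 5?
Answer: 891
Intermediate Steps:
A(U) = 9 (A(U) = 4 + 5 = 9)
(C(3)*11)*A(-2) = (3**2*11)*9 = (9*11)*9 = 99*9 = 891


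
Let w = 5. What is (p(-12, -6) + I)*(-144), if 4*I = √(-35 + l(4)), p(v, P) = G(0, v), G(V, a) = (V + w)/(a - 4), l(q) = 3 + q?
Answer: 45 - 72*I*√7 ≈ 45.0 - 190.49*I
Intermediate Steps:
G(V, a) = (5 + V)/(-4 + a) (G(V, a) = (V + 5)/(a - 4) = (5 + V)/(-4 + a))
p(v, P) = 5/(-4 + v) (p(v, P) = (5 + 0)/(-4 + v) = 5/(-4 + v))
I = I*√7/2 (I = √(-35 + (3 + 4))/4 = √(-35 + 7)/4 = √(-28)/4 = (2*I*√7)/4 = I*√7/2 ≈ 1.3229*I)
(p(-12, -6) + I)*(-144) = (5/(-4 - 12) + I*√7/2)*(-144) = (5/(-16) + I*√7/2)*(-144) = (5*(-1/16) + I*√7/2)*(-144) = (-5/16 + I*√7/2)*(-144) = 45 - 72*I*√7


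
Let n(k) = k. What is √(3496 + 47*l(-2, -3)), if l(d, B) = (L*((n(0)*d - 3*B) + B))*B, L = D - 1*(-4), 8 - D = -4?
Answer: 2*I*√2510 ≈ 100.2*I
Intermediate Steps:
D = 12 (D = 8 - 1*(-4) = 8 + 4 = 12)
L = 16 (L = 12 - 1*(-4) = 12 + 4 = 16)
l(d, B) = -32*B² (l(d, B) = (16*((0*d - 3*B) + B))*B = (16*((0 - 3*B) + B))*B = (16*(-3*B + B))*B = (16*(-2*B))*B = (-32*B)*B = -32*B²)
√(3496 + 47*l(-2, -3)) = √(3496 + 47*(-32*(-3)²)) = √(3496 + 47*(-32*9)) = √(3496 + 47*(-288)) = √(3496 - 13536) = √(-10040) = 2*I*√2510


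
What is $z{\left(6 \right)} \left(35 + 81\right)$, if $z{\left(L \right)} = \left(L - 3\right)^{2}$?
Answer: $1044$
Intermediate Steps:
$z{\left(L \right)} = \left(-3 + L\right)^{2}$
$z{\left(6 \right)} \left(35 + 81\right) = \left(-3 + 6\right)^{2} \left(35 + 81\right) = 3^{2} \cdot 116 = 9 \cdot 116 = 1044$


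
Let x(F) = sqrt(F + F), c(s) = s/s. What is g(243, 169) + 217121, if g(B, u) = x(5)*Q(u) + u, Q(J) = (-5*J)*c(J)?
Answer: 217290 - 845*sqrt(10) ≈ 2.1462e+5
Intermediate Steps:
c(s) = 1
Q(J) = -5*J (Q(J) = -5*J*1 = -5*J)
x(F) = sqrt(2)*sqrt(F) (x(F) = sqrt(2*F) = sqrt(2)*sqrt(F))
g(B, u) = u - 5*u*sqrt(10) (g(B, u) = (sqrt(2)*sqrt(5))*(-5*u) + u = sqrt(10)*(-5*u) + u = -5*u*sqrt(10) + u = u - 5*u*sqrt(10))
g(243, 169) + 217121 = 169*(1 - 5*sqrt(10)) + 217121 = (169 - 845*sqrt(10)) + 217121 = 217290 - 845*sqrt(10)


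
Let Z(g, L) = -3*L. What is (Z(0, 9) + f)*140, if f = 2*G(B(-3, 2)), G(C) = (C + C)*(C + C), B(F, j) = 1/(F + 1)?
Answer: -3500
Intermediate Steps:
B(F, j) = 1/(1 + F)
G(C) = 4*C² (G(C) = (2*C)*(2*C) = 4*C²)
f = 2 (f = 2*(4*(1/(1 - 3))²) = 2*(4*(1/(-2))²) = 2*(4*(-½)²) = 2*(4*(¼)) = 2*1 = 2)
(Z(0, 9) + f)*140 = (-3*9 + 2)*140 = (-27 + 2)*140 = -25*140 = -3500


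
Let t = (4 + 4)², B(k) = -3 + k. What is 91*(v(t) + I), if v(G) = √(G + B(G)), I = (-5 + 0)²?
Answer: 2275 + 455*√5 ≈ 3292.4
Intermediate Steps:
t = 64 (t = 8² = 64)
I = 25 (I = (-5)² = 25)
v(G) = √(-3 + 2*G) (v(G) = √(G + (-3 + G)) = √(-3 + 2*G))
91*(v(t) + I) = 91*(√(-3 + 2*64) + 25) = 91*(√(-3 + 128) + 25) = 91*(√125 + 25) = 91*(5*√5 + 25) = 91*(25 + 5*√5) = 2275 + 455*√5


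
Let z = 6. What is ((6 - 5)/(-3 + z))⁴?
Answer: 1/81 ≈ 0.012346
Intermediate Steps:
((6 - 5)/(-3 + z))⁴ = ((6 - 5)/(-3 + 6))⁴ = (1/3)⁴ = (1*(⅓))⁴ = (⅓)⁴ = 1/81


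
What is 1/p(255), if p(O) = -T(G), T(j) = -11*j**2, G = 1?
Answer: 1/11 ≈ 0.090909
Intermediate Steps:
p(O) = 11 (p(O) = -(-11)*1**2 = -(-11) = -1*(-11) = 11)
1/p(255) = 1/11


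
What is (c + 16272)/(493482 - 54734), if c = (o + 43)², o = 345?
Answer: 41704/109687 ≈ 0.38021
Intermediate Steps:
c = 150544 (c = (345 + 43)² = 388² = 150544)
(c + 16272)/(493482 - 54734) = (150544 + 16272)/(493482 - 54734) = 166816/438748 = 166816*(1/438748) = 41704/109687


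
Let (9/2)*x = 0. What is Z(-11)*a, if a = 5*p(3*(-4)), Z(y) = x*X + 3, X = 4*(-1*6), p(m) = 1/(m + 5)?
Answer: -15/7 ≈ -2.1429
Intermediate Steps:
x = 0 (x = (2/9)*0 = 0)
p(m) = 1/(5 + m)
X = -24 (X = 4*(-6) = -24)
Z(y) = 3 (Z(y) = 0*(-24) + 3 = 0 + 3 = 3)
a = -5/7 (a = 5/(5 + 3*(-4)) = 5/(5 - 12) = 5/(-7) = 5*(-⅐) = -5/7 ≈ -0.71429)
Z(-11)*a = 3*(-5/7) = -15/7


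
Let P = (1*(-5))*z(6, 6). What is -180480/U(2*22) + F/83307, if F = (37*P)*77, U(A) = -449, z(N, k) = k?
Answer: 714136730/1781183 ≈ 400.93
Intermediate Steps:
P = -30 (P = (1*(-5))*6 = -5*6 = -30)
F = -85470 (F = (37*(-30))*77 = -1110*77 = -85470)
-180480/U(2*22) + F/83307 = -180480/(-449) - 85470/83307 = -180480*(-1/449) - 85470*1/83307 = 180480/449 - 4070/3967 = 714136730/1781183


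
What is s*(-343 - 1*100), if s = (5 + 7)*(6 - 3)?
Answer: -15948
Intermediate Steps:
s = 36 (s = 12*3 = 36)
s*(-343 - 1*100) = 36*(-343 - 1*100) = 36*(-343 - 100) = 36*(-443) = -15948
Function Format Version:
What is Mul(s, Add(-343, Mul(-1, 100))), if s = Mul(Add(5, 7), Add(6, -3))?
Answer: -15948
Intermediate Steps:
s = 36 (s = Mul(12, 3) = 36)
Mul(s, Add(-343, Mul(-1, 100))) = Mul(36, Add(-343, Mul(-1, 100))) = Mul(36, Add(-343, -100)) = Mul(36, -443) = -15948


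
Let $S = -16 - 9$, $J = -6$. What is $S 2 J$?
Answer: $300$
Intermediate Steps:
$S = -25$
$S 2 J = \left(-25\right) 2 \left(-6\right) = \left(-50\right) \left(-6\right) = 300$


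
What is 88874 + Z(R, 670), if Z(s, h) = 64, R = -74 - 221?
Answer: 88938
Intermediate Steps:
R = -295
88874 + Z(R, 670) = 88874 + 64 = 88938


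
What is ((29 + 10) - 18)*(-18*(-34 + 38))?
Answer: -1512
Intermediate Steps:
((29 + 10) - 18)*(-18*(-34 + 38)) = (39 - 18)*(-18*4) = 21*(-72) = -1512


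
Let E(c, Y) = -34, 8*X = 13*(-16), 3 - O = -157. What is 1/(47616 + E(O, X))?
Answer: 1/47582 ≈ 2.1016e-5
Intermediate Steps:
O = 160 (O = 3 - 1*(-157) = 3 + 157 = 160)
X = -26 (X = (13*(-16))/8 = (⅛)*(-208) = -26)
1/(47616 + E(O, X)) = 1/(47616 - 34) = 1/47582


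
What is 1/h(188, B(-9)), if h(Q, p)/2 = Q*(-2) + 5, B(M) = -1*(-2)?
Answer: -1/742 ≈ -0.0013477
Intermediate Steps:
B(M) = 2
h(Q, p) = 10 - 4*Q (h(Q, p) = 2*(Q*(-2) + 5) = 2*(-2*Q + 5) = 2*(5 - 2*Q) = 10 - 4*Q)
1/h(188, B(-9)) = 1/(10 - 4*188) = 1/(10 - 752) = 1/(-742) = -1/742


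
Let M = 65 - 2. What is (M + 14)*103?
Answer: 7931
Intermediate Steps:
M = 63
(M + 14)*103 = (63 + 14)*103 = 77*103 = 7931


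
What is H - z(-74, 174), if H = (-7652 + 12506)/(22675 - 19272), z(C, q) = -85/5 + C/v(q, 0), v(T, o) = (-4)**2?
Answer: 627551/27224 ≈ 23.051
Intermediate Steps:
v(T, o) = 16
z(C, q) = -17 + C/16 (z(C, q) = -85/5 + C/16 = -85*1/5 + C*(1/16) = -17 + C/16)
H = 4854/3403 ≈ 1.4264
H - z(-74, 174) = 4854/3403 - (-17 + (1/16)*(-74)) = 4854/3403 - (-17 - 37/8) = 4854/3403 - 1*(-173/8) = 4854/3403 + 173/8 = 627551/27224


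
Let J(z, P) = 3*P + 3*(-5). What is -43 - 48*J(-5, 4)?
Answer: 101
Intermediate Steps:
J(z, P) = -15 + 3*P (J(z, P) = 3*P - 15 = -15 + 3*P)
-43 - 48*J(-5, 4) = -43 - 48*(-15 + 3*4) = -43 - 48*(-15 + 12) = -43 - 48*(-3) = -43 + 144 = 101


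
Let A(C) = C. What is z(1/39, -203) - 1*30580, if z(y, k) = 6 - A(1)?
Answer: -30575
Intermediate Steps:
z(y, k) = 5 (z(y, k) = 6 - 1*1 = 6 - 1 = 5)
z(1/39, -203) - 1*30580 = 5 - 1*30580 = 5 - 30580 = -30575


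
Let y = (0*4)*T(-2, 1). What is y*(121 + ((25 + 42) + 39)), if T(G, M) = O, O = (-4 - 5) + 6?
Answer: 0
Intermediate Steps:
O = -3 (O = -9 + 6 = -3)
T(G, M) = -3
y = 0 (y = (0*4)*(-3) = 0*(-3) = 0)
y*(121 + ((25 + 42) + 39)) = 0*(121 + ((25 + 42) + 39)) = 0*(121 + (67 + 39)) = 0*(121 + 106) = 0*227 = 0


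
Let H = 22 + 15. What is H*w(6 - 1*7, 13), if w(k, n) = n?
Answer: 481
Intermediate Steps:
H = 37
H*w(6 - 1*7, 13) = 37*13 = 481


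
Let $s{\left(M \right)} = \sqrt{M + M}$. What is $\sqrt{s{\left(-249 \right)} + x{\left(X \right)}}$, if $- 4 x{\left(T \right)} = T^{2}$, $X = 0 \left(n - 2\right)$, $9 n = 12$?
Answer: $\sqrt[4]{498} \sqrt{i} \approx 3.3404 + 3.3404 i$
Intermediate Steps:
$n = \frac{4}{3}$ ($n = \frac{1}{9} \cdot 12 = \frac{4}{3} \approx 1.3333$)
$s{\left(M \right)} = \sqrt{2} \sqrt{M}$ ($s{\left(M \right)} = \sqrt{2 M} = \sqrt{2} \sqrt{M}$)
$X = 0$ ($X = 0 \left(\frac{4}{3} - 2\right) = 0 \left(- \frac{2}{3}\right) = 0$)
$x{\left(T \right)} = - \frac{T^{2}}{4}$
$\sqrt{s{\left(-249 \right)} + x{\left(X \right)}} = \sqrt{\sqrt{2} \sqrt{-249} - \frac{0^{2}}{4}} = \sqrt{\sqrt{2} i \sqrt{249} - 0} = \sqrt{i \sqrt{498} + 0} = \sqrt{i \sqrt{498}} = \sqrt[4]{498} \sqrt{i}$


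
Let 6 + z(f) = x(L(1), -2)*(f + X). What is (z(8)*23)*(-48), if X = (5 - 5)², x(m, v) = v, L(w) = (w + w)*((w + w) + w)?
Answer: 24288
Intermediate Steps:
L(w) = 6*w² (L(w) = (2*w)*(2*w + w) = (2*w)*(3*w) = 6*w²)
X = 0 (X = 0² = 0)
z(f) = -6 - 2*f (z(f) = -6 - 2*(f + 0) = -6 - 2*f)
(z(8)*23)*(-48) = ((-6 - 2*8)*23)*(-48) = ((-6 - 16)*23)*(-48) = -22*23*(-48) = -506*(-48) = 24288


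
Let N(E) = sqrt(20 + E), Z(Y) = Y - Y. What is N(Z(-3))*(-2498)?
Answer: -4996*sqrt(5) ≈ -11171.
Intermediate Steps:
Z(Y) = 0
N(Z(-3))*(-2498) = sqrt(20 + 0)*(-2498) = sqrt(20)*(-2498) = (2*sqrt(5))*(-2498) = -4996*sqrt(5)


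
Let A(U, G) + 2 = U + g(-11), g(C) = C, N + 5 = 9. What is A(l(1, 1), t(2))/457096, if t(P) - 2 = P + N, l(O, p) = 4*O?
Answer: -9/457096 ≈ -1.9690e-5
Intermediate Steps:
N = 4 (N = -5 + 9 = 4)
t(P) = 6 + P (t(P) = 2 + (P + 4) = 2 + (4 + P) = 6 + P)
A(U, G) = -13 + U (A(U, G) = -2 + (U - 11) = -2 + (-11 + U) = -13 + U)
A(l(1, 1), t(2))/457096 = (-13 + 4*1)/457096 = (-13 + 4)*(1/457096) = -9*1/457096 = -9/457096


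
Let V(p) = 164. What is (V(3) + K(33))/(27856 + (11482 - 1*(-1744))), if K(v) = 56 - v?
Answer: 187/41082 ≈ 0.0045519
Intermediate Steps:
(V(3) + K(33))/(27856 + (11482 - 1*(-1744))) = (164 + (56 - 1*33))/(27856 + (11482 - 1*(-1744))) = (164 + (56 - 33))/(27856 + (11482 + 1744)) = (164 + 23)/(27856 + 13226) = 187/41082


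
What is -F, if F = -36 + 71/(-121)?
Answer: 4427/121 ≈ 36.587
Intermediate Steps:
F = -4427/121 (F = -36 - 1/121*71 = -36 - 71/121 = -4427/121 ≈ -36.587)
-F = -1*(-4427/121) = 4427/121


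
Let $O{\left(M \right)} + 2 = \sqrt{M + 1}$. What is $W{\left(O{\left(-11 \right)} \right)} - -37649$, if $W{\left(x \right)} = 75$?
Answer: $37724$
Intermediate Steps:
$O{\left(M \right)} = -2 + \sqrt{1 + M}$ ($O{\left(M \right)} = -2 + \sqrt{M + 1} = -2 + \sqrt{1 + M}$)
$W{\left(O{\left(-11 \right)} \right)} - -37649 = 75 - -37649 = 75 + 37649 = 37724$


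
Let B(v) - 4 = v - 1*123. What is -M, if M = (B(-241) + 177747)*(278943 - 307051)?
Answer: 4985993796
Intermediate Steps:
B(v) = -119 + v (B(v) = 4 + (v - 1*123) = 4 + (v - 123) = 4 + (-123 + v) = -119 + v)
M = -4985993796 (M = ((-119 - 241) + 177747)*(278943 - 307051) = (-360 + 177747)*(-28108) = 177387*(-28108) = -4985993796)
-M = -1*(-4985993796) = 4985993796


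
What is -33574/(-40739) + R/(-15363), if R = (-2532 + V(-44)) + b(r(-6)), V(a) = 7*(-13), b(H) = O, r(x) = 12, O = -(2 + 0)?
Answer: 207579079/208624419 ≈ 0.99499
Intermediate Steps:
O = -2 (O = -1*2 = -2)
b(H) = -2
V(a) = -91
R = -2625 (R = (-2532 - 91) - 2 = -2623 - 2 = -2625)
-33574/(-40739) + R/(-15363) = -33574/(-40739) - 2625/(-15363) = -33574*(-1/40739) - 2625*(-1/15363) = 33574/40739 + 875/5121 = 207579079/208624419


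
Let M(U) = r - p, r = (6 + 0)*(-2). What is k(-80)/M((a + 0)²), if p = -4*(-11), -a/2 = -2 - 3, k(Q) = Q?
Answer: 10/7 ≈ 1.4286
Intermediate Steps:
r = -12 (r = 6*(-2) = -12)
a = 10 (a = -2*(-2 - 3) = -2*(-5) = 10)
p = 44
M(U) = -56 (M(U) = -12 - 1*44 = -12 - 44 = -56)
k(-80)/M((a + 0)²) = -80/(-56) = -80*(-1/56) = 10/7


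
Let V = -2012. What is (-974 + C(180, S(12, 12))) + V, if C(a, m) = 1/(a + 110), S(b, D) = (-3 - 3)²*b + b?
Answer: -865939/290 ≈ -2986.0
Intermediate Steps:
S(b, D) = 37*b (S(b, D) = (-6)²*b + b = 36*b + b = 37*b)
C(a, m) = 1/(110 + a)
(-974 + C(180, S(12, 12))) + V = (-974 + 1/(110 + 180)) - 2012 = (-974 + 1/290) - 2012 = -282459/290 - 2012 = -865939/290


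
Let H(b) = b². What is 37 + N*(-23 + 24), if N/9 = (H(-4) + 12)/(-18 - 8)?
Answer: 355/13 ≈ 27.308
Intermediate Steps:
N = -126/13 (N = 9*(((-4)² + 12)/(-18 - 8)) = 9*((16 + 12)/(-26)) = 9*(28*(-1/26)) = 9*(-14/13) = -126/13 ≈ -9.6923)
37 + N*(-23 + 24) = 37 - 126*(-23 + 24)/13 = 37 - 126/13*1 = 37 - 126/13 = 355/13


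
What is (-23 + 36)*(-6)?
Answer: -78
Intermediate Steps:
(-23 + 36)*(-6) = 13*(-6) = -78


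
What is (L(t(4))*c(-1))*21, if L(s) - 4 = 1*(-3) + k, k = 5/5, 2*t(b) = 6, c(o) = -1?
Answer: -42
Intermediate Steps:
t(b) = 3 (t(b) = (½)*6 = 3)
k = 1 (k = 5*(⅕) = 1)
L(s) = 2 (L(s) = 4 + (1*(-3) + 1) = 4 + (-3 + 1) = 4 - 2 = 2)
(L(t(4))*c(-1))*21 = (2*(-1))*21 = -2*21 = -42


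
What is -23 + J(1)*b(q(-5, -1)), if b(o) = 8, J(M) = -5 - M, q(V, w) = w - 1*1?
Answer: -71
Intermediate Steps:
q(V, w) = -1 + w (q(V, w) = w - 1 = -1 + w)
-23 + J(1)*b(q(-5, -1)) = -23 + (-5 - 1*1)*8 = -23 + (-5 - 1)*8 = -23 - 6*8 = -23 - 48 = -71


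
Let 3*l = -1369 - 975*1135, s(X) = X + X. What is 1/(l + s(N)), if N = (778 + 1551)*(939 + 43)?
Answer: 3/12614474 ≈ 2.3782e-7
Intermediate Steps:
N = 2287078 (N = 2329*982 = 2287078)
s(X) = 2*X
l = -1107994/3 (l = (-1369 - 975*1135)/3 = (-1369 - 1106625)/3 = (⅓)*(-1107994) = -1107994/3 ≈ -3.6933e+5)
1/(l + s(N)) = 1/(-1107994/3 + 2*2287078) = 1/(-1107994/3 + 4574156) = 1/(12614474/3) = 3/12614474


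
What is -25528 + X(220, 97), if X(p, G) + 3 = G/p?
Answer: -5616723/220 ≈ -25531.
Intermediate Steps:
X(p, G) = -3 + G/p
-25528 + X(220, 97) = -25528 + (-3 + 97/220) = -25528 - 563/220 = -5616723/220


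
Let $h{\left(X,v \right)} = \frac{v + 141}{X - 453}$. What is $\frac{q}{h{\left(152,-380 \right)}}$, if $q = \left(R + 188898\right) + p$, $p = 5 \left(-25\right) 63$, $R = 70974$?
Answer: $\frac{75851097}{239} \approx 3.1737 \cdot 10^{5}$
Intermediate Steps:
$p = -7875$ ($p = \left(-125\right) 63 = -7875$)
$h{\left(X,v \right)} = \frac{141 + v}{-453 + X}$
$q = 251997$ ($q = \left(70974 + 188898\right) - 7875 = 259872 - 7875 = 251997$)
$\frac{q}{h{\left(152,-380 \right)}} = \frac{251997}{\frac{1}{-453 + 152} \left(141 - 380\right)} = \frac{251997}{\frac{1}{-301} \left(-239\right)} = \frac{251997}{\left(- \frac{1}{301}\right) \left(-239\right)} = \frac{251997}{\frac{239}{301}} = 251997 \cdot \frac{301}{239} = \frac{75851097}{239}$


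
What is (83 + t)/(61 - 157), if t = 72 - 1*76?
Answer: -79/96 ≈ -0.82292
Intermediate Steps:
t = -4 (t = 72 - 76 = -4)
(83 + t)/(61 - 157) = (83 - 4)/(61 - 157) = 79/(-96) = -1/96*79 = -79/96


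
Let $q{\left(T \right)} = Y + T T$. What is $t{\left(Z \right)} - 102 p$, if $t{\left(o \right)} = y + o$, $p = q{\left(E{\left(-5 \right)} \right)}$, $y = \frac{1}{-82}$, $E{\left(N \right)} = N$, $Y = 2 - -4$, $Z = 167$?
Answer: $- \frac{245591}{82} \approx -2995.0$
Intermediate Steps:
$Y = 6$ ($Y = 2 + 4 = 6$)
$y = - \frac{1}{82} \approx -0.012195$
$q{\left(T \right)} = 6 + T^{2}$ ($q{\left(T \right)} = 6 + T T = 6 + T^{2}$)
$p = 31$ ($p = 6 + \left(-5\right)^{2} = 6 + 25 = 31$)
$t{\left(o \right)} = - \frac{1}{82} + o$
$t{\left(Z \right)} - 102 p = \left(- \frac{1}{82} + 167\right) - 3162 = \frac{13693}{82} - 3162 = - \frac{245591}{82}$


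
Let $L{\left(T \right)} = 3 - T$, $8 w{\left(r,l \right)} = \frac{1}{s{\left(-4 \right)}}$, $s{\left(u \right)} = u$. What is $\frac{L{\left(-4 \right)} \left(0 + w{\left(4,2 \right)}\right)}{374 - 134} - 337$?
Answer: $- \frac{2588167}{7680} \approx -337.0$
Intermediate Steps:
$w{\left(r,l \right)} = - \frac{1}{32}$ ($w{\left(r,l \right)} = \frac{1}{8 \left(-4\right)} = \frac{1}{8} \left(- \frac{1}{4}\right) = - \frac{1}{32}$)
$\frac{L{\left(-4 \right)} \left(0 + w{\left(4,2 \right)}\right)}{374 - 134} - 337 = \frac{\left(3 - -4\right) \left(0 - \frac{1}{32}\right)}{374 - 134} - 337 = \frac{\left(3 + 4\right) \left(- \frac{1}{32}\right)}{240} - 337 = 7 \left(- \frac{1}{32}\right) \frac{1}{240} - 337 = \left(- \frac{7}{32}\right) \frac{1}{240} - 337 = - \frac{7}{7680} - 337 = - \frac{2588167}{7680}$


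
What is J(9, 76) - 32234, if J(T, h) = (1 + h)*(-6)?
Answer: -32696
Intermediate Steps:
J(T, h) = -6 - 6*h
J(9, 76) - 32234 = (-6 - 6*76) - 32234 = (-6 - 456) - 32234 = -462 - 32234 = -32696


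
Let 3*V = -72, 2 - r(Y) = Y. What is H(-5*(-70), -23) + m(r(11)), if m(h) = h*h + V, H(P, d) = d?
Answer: 34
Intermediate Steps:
r(Y) = 2 - Y
V = -24 (V = (⅓)*(-72) = -24)
m(h) = -24 + h² (m(h) = h*h - 24 = h² - 24 = -24 + h²)
H(-5*(-70), -23) + m(r(11)) = -23 + (-24 + (2 - 1*11)²) = -23 + (-24 + (2 - 11)²) = -23 + (-24 + (-9)²) = -23 + (-24 + 81) = -23 + 57 = 34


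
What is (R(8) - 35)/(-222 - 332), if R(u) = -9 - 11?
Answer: 55/554 ≈ 0.099278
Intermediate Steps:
R(u) = -20
(R(8) - 35)/(-222 - 332) = (-20 - 35)/(-222 - 332) = -55/(-554) = -55*(-1/554) = 55/554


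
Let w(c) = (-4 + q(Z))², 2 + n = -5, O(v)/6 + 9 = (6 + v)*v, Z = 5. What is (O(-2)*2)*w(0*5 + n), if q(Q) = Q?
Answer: -204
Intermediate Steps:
O(v) = -54 + 6*v*(6 + v) (O(v) = -54 + 6*((6 + v)*v) = -54 + 6*(v*(6 + v)) = -54 + 6*v*(6 + v))
n = -7 (n = -2 - 5 = -7)
w(c) = 1 (w(c) = (-4 + 5)² = 1² = 1)
(O(-2)*2)*w(0*5 + n) = ((-54 + 6*(-2)² + 36*(-2))*2)*1 = ((-54 + 6*4 - 72)*2)*1 = ((-54 + 24 - 72)*2)*1 = -102*2*1 = -204*1 = -204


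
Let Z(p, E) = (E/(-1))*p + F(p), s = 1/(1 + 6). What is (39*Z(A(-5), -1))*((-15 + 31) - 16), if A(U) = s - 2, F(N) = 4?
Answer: 0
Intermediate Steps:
s = ⅐ (s = 1/7 = ⅐ ≈ 0.14286)
A(U) = -13/7 (A(U) = ⅐ - 2 = -13/7)
Z(p, E) = 4 - E*p (Z(p, E) = (E/(-1))*p + 4 = (E*(-1))*p + 4 = (-E)*p + 4 = -E*p + 4 = 4 - E*p)
(39*Z(A(-5), -1))*((-15 + 31) - 16) = (39*(4 - 1*(-1)*(-13/7)))*((-15 + 31) - 16) = (39*(4 - 13/7))*(16 - 16) = (39*(15/7))*0 = (585/7)*0 = 0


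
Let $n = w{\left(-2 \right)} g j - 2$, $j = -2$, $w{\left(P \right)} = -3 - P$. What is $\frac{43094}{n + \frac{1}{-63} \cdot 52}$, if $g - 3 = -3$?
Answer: $- \frac{1357461}{89} \approx -15252.0$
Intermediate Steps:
$g = 0$ ($g = 3 - 3 = 0$)
$n = -2$ ($n = \left(-3 - -2\right) 0 \left(-2\right) - 2 = \left(-3 + 2\right) 0 \left(-2\right) - 2 = \left(-1\right) 0 \left(-2\right) - 2 = 0 \left(-2\right) - 2 = 0 - 2 = -2$)
$\frac{43094}{n + \frac{1}{-63} \cdot 52} = \frac{43094}{-2 + \frac{1}{-63} \cdot 52} = \frac{43094}{-2 - \frac{52}{63}} = \frac{43094}{- \frac{178}{63}} = 43094 \left(- \frac{63}{178}\right) = - \frac{1357461}{89}$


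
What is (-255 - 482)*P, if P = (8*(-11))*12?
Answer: 778272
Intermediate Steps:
P = -1056 (P = -88*12 = -1056)
(-255 - 482)*P = (-255 - 482)*(-1056) = -737*(-1056) = 778272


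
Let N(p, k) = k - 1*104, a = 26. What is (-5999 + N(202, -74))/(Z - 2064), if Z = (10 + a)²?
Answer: 2059/256 ≈ 8.0430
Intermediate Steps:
Z = 1296 (Z = (10 + 26)² = 36² = 1296)
N(p, k) = -104 + k (N(p, k) = k - 104 = -104 + k)
(-5999 + N(202, -74))/(Z - 2064) = (-5999 + (-104 - 74))/(1296 - 2064) = (-5999 - 178)/(-768) = -6177*(-1/768) = 2059/256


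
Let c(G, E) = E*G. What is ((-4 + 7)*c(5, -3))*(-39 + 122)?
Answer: -3735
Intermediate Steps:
((-4 + 7)*c(5, -3))*(-39 + 122) = ((-4 + 7)*(-3*5))*(-39 + 122) = (3*(-15))*83 = -45*83 = -3735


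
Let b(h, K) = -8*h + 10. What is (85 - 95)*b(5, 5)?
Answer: 300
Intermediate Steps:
b(h, K) = 10 - 8*h
(85 - 95)*b(5, 5) = (85 - 95)*(10 - 8*5) = -10*(10 - 40) = -10*(-30) = 300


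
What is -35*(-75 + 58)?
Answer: 595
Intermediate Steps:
-35*(-75 + 58) = -35*(-17) = -1*(-595) = 595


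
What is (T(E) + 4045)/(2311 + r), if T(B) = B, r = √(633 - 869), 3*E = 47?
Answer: 28152602/16022871 - 24364*I*√59/16022871 ≈ 1.757 - 0.01168*I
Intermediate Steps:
E = 47/3 (E = (⅓)*47 = 47/3 ≈ 15.667)
r = 2*I*√59 (r = √(-236) = 2*I*√59 ≈ 15.362*I)
(T(E) + 4045)/(2311 + r) = (47/3 + 4045)/(2311 + 2*I*√59) = 12182/(3*(2311 + 2*I*√59))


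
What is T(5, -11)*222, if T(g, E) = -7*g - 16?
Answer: -11322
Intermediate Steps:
T(g, E) = -16 - 7*g
T(5, -11)*222 = (-16 - 7*5)*222 = (-16 - 35)*222 = -51*222 = -11322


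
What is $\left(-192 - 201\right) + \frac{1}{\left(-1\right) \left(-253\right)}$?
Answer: $- \frac{99428}{253} \approx -393.0$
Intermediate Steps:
$\left(-192 - 201\right) + \frac{1}{\left(-1\right) \left(-253\right)} = -393 + \frac{1}{253} = - \frac{99428}{253}$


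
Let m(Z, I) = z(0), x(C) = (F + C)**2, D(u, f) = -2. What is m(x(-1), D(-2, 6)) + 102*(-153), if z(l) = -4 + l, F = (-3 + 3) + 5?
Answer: -15610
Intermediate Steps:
F = 5 (F = 0 + 5 = 5)
x(C) = (5 + C)**2
m(Z, I) = -4 (m(Z, I) = -4 + 0 = -4)
m(x(-1), D(-2, 6)) + 102*(-153) = -4 + 102*(-153) = -4 - 15606 = -15610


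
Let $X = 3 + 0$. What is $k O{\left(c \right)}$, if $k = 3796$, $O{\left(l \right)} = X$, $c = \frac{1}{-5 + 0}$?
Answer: $11388$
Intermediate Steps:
$X = 3$
$c = - \frac{1}{5}$ ($c = \frac{1}{-5} = - \frac{1}{5} \approx -0.2$)
$O{\left(l \right)} = 3$
$k O{\left(c \right)} = 3796 \cdot 3 = 11388$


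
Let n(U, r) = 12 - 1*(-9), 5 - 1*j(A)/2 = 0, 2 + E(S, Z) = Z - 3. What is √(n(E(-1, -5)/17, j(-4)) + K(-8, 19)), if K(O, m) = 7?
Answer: 2*√7 ≈ 5.2915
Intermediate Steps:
E(S, Z) = -5 + Z (E(S, Z) = -2 + (Z - 3) = -2 + (-3 + Z) = -5 + Z)
j(A) = 10 (j(A) = 10 - 2*0 = 10 + 0 = 10)
n(U, r) = 21 (n(U, r) = 12 + 9 = 21)
√(n(E(-1, -5)/17, j(-4)) + K(-8, 19)) = √(21 + 7) = √28 = 2*√7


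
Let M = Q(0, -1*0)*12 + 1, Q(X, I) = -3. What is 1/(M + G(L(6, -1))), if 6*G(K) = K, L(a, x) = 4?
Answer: -3/103 ≈ -0.029126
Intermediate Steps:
G(K) = K/6
M = -35 (M = -3*12 + 1 = -36 + 1 = -35)
1/(M + G(L(6, -1))) = 1/(-35 + (⅙)*4) = 1/(-35 + ⅔) = 1/(-103/3) = -3/103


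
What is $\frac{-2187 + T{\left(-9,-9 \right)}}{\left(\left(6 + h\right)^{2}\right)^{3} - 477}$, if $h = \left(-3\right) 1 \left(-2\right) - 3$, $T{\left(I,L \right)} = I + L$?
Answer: $- \frac{5}{1204} \approx -0.0041528$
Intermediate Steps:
$h = 3$ ($h = \left(-3\right) \left(-2\right) - 3 = 6 - 3 = 3$)
$\frac{-2187 + T{\left(-9,-9 \right)}}{\left(\left(6 + h\right)^{2}\right)^{3} - 477} = \frac{-2187 - 18}{\left(\left(6 + 3\right)^{2}\right)^{3} - 477} = \frac{-2187 - 18}{\left(9^{2}\right)^{3} - 477} = - \frac{2205}{81^{3} - 477} = - \frac{2205}{531441 - 477} = - \frac{2205}{530964} = \left(-2205\right) \frac{1}{530964} = - \frac{5}{1204}$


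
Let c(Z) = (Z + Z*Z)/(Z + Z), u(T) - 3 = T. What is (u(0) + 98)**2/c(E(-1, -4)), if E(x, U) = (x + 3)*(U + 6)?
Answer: 20402/5 ≈ 4080.4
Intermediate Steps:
u(T) = 3 + T
E(x, U) = (3 + x)*(6 + U)
c(Z) = (Z + Z**2)/(2*Z) (c(Z) = (Z + Z**2)/((2*Z)) = (Z + Z**2)*(1/(2*Z)) = (Z + Z**2)/(2*Z))
(u(0) + 98)**2/c(E(-1, -4)) = ((3 + 0) + 98)**2/(1/2 + (18 + 3*(-4) + 6*(-1) - 4*(-1))/2) = (3 + 98)**2/(1/2 + (18 - 12 - 6 + 4)/2) = 101**2/(1/2 + (1/2)*4) = 10201/(1/2 + 2) = 10201/(5/2) = 10201*(2/5) = 20402/5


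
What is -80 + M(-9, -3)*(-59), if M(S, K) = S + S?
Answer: 982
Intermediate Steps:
M(S, K) = 2*S
-80 + M(-9, -3)*(-59) = -80 + (2*(-9))*(-59) = -80 - 18*(-59) = -80 + 1062 = 982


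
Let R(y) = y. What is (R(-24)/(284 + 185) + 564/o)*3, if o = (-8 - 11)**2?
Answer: 767556/169309 ≈ 4.5335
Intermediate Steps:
o = 361 (o = (-19)**2 = 361)
(R(-24)/(284 + 185) + 564/o)*3 = (-24/(284 + 185) + 564/361)*3 = (-24/469 + 564*(1/361))*3 = (-24*1/469 + 564/361)*3 = (-24/469 + 564/361)*3 = (255852/169309)*3 = 767556/169309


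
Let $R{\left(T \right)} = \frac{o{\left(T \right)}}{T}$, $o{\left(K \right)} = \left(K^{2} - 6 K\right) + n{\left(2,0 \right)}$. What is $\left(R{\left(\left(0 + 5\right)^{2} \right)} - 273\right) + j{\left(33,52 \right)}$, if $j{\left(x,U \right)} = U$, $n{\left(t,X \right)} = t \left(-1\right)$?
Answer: $- \frac{5052}{25} \approx -202.08$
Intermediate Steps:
$n{\left(t,X \right)} = - t$
$o{\left(K \right)} = -2 + K^{2} - 6 K$ ($o{\left(K \right)} = \left(K^{2} - 6 K\right) - 2 = -2 + K^{2} - 6 K$)
$R{\left(T \right)} = \frac{-2 + T^{2} - 6 T}{T}$
$\left(R{\left(\left(0 + 5\right)^{2} \right)} - 273\right) + j{\left(33,52 \right)} = \left(\left(-6 + \left(0 + 5\right)^{2} - \frac{2}{\left(0 + 5\right)^{2}}\right) - 273\right) + 52 = \left(\left(-6 + 5^{2} - \frac{2}{5^{2}}\right) - 273\right) + 52 = \left(\left(-6 + 25 - \frac{2}{25}\right) - 273\right) + 52 = \left(\frac{473}{25} - 273\right) + 52 = - \frac{6352}{25} + 52 = - \frac{5052}{25}$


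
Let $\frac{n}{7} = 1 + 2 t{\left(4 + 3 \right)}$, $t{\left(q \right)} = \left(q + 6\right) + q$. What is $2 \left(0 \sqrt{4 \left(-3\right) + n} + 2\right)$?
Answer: $4$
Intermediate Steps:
$t{\left(q \right)} = 6 + 2 q$ ($t{\left(q \right)} = \left(6 + q\right) + q = 6 + 2 q$)
$n = 287$ ($n = 7 \left(1 + 2 \left(6 + 2 \left(4 + 3\right)\right)\right) = 7 \left(1 + 2 \left(6 + 2 \cdot 7\right)\right) = 7 \left(1 + 2 \left(6 + 14\right)\right) = 7 \left(1 + 2 \cdot 20\right) = 7 \left(1 + 40\right) = 7 \cdot 41 = 287$)
$2 \left(0 \sqrt{4 \left(-3\right) + n} + 2\right) = 2 \left(0 \sqrt{4 \left(-3\right) + 287} + 2\right) = 2 \left(0 \sqrt{-12 + 287} + 2\right) = 2 \left(0 \sqrt{275} + 2\right) = 2 \left(0 \cdot 5 \sqrt{11} + 2\right) = 2 \left(0 + 2\right) = 2 \cdot 2 = 4$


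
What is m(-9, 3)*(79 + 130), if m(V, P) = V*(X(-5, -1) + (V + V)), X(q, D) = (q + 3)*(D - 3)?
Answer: 18810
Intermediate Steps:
X(q, D) = (-3 + D)*(3 + q) (X(q, D) = (3 + q)*(-3 + D) = (-3 + D)*(3 + q))
m(V, P) = V*(8 + 2*V) (m(V, P) = V*((-9 - 3*(-5) + 3*(-1) - 1*(-5)) + (V + V)) = V*((-9 + 15 - 3 + 5) + 2*V) = V*(8 + 2*V))
m(-9, 3)*(79 + 130) = (2*(-9)*(4 - 9))*(79 + 130) = (2*(-9)*(-5))*209 = 90*209 = 18810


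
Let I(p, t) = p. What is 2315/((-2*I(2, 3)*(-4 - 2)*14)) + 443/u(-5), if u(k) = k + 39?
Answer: 113779/5712 ≈ 19.919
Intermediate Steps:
u(k) = 39 + k
2315/((-2*I(2, 3)*(-4 - 2)*14)) + 443/u(-5) = 2315/((-4*(-4 - 2)*14)) + 443/(39 - 5) = 2315/((-4*(-6)*14)) + 443/34 = 2315/((-2*(-12)*14)) + 443*(1/34) = 2315/((24*14)) + 443/34 = 2315/336 + 443/34 = 113779/5712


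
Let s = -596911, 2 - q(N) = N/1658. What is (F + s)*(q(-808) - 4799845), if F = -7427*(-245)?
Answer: -4865224124233872/829 ≈ -5.8688e+12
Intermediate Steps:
q(N) = 2 - N/1658
F = 1819615
(F + s)*(q(-808) - 4799845) = (1819615 - 596911)*((2 - 1/1658*(-808)) - 4799845) = 1222704*((2 + 404/829) - 4799845) = 1222704*(2062/829 - 4799845) = 1222704*(-3979069443/829) = -4865224124233872/829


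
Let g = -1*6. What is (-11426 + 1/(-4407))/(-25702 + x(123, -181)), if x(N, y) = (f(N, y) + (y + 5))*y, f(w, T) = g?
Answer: -50354383/31906680 ≈ -1.5782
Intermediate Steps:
g = -6
f(w, T) = -6
x(N, y) = y*(-1 + y) (x(N, y) = (-6 + (y + 5))*y = (-6 + (5 + y))*y = (-1 + y)*y = y*(-1 + y))
(-11426 + 1/(-4407))/(-25702 + x(123, -181)) = (-11426 + 1/(-4407))/(-25702 - 181*(-1 - 181)) = (-11426 - 1/4407)/(-25702 - 181*(-182)) = -50354383/(4407*(-25702 + 32942)) = -50354383/4407/7240 = -50354383/4407*1/7240 = -50354383/31906680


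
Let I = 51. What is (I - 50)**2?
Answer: 1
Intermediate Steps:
(I - 50)**2 = (51 - 50)**2 = 1**2 = 1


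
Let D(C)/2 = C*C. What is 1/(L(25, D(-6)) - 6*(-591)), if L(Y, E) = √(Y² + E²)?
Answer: 3546/12568307 - √5809/12568307 ≈ 0.00027607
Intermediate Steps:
D(C) = 2*C² (D(C) = 2*(C*C) = 2*C²)
L(Y, E) = √(E² + Y²)
1/(L(25, D(-6)) - 6*(-591)) = 1/(√((2*(-6)²)² + 25²) - 6*(-591)) = 1/(√((2*36)² + 625) + 3546) = 1/(√(72² + 625) + 3546) = 1/(√(5184 + 625) + 3546) = 1/(√5809 + 3546) = 1/(3546 + √5809)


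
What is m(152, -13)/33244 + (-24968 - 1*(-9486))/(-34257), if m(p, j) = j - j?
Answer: 15482/34257 ≈ 0.45194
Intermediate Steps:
m(p, j) = 0
m(152, -13)/33244 + (-24968 - 1*(-9486))/(-34257) = 0/33244 + (-24968 - 1*(-9486))/(-34257) = 0*(1/33244) + (-24968 + 9486)*(-1/34257) = 0 - 15482*(-1/34257) = 0 + 15482/34257 = 15482/34257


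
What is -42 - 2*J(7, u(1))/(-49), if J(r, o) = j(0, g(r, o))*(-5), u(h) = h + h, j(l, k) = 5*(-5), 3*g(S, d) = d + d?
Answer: -1808/49 ≈ -36.898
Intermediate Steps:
g(S, d) = 2*d/3 (g(S, d) = (d + d)/3 = (2*d)/3 = 2*d/3)
j(l, k) = -25
u(h) = 2*h
J(r, o) = 125 (J(r, o) = -25*(-5) = 125)
-42 - 2*J(7, u(1))/(-49) = -42 - 250/(-49) = -42 - 250*(-1)/49 = -42 - 2*(-125/49) = -42 + 250/49 = -1808/49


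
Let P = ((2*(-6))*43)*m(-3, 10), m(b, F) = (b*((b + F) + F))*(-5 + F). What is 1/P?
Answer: 1/131580 ≈ 7.5999e-6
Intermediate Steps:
m(b, F) = b*(-5 + F)*(b + 2*F) (m(b, F) = (b*((F + b) + F))*(-5 + F) = (b*(b + 2*F))*(-5 + F) = b*(-5 + F)*(b + 2*F))
P = 131580 (P = ((2*(-6))*43)*(-3*(-10*10 - 5*(-3) + 2*10**2 + 10*(-3))) = (-12*43)*(-3*(-100 + 15 + 2*100 - 30)) = -(-1548)*(-100 + 15 + 200 - 30) = -(-1548)*85 = -516*(-255) = 131580)
1/P = 1/131580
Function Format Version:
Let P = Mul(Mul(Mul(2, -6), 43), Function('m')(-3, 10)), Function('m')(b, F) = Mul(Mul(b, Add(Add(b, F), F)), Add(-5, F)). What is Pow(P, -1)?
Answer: Rational(1, 131580) ≈ 7.5999e-6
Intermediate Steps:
Function('m')(b, F) = Mul(b, Add(-5, F), Add(b, Mul(2, F))) (Function('m')(b, F) = Mul(Mul(b, Add(Add(F, b), F)), Add(-5, F)) = Mul(Mul(b, Add(b, Mul(2, F))), Add(-5, F)) = Mul(b, Add(-5, F), Add(b, Mul(2, F))))
P = 131580 (P = Mul(Mul(Mul(2, -6), 43), Mul(-3, Add(Mul(-10, 10), Mul(-5, -3), Mul(2, Pow(10, 2)), Mul(10, -3)))) = Mul(Mul(-12, 43), Mul(-3, Add(-100, 15, Mul(2, 100), -30))) = Mul(-516, Mul(-3, Add(-100, 15, 200, -30))) = Mul(-516, Mul(-3, 85)) = Mul(-516, -255) = 131580)
Pow(P, -1) = Pow(131580, -1) = Rational(1, 131580)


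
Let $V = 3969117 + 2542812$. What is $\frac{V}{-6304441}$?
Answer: $- \frac{6511929}{6304441} \approx -1.0329$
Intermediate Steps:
$V = 6511929$
$\frac{V}{-6304441} = \frac{6511929}{-6304441} = 6511929 \left(- \frac{1}{6304441}\right) = - \frac{6511929}{6304441}$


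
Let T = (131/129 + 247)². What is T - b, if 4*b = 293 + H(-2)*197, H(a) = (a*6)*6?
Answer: 4325624275/66564 ≈ 64984.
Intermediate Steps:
H(a) = 36*a (H(a) = (6*a)*6 = 36*a)
b = -13891/4 (b = (293 + (36*(-2))*197)/4 = (293 - 72*197)/4 = (293 - 14184)/4 = (¼)*(-13891) = -13891/4 ≈ -3472.8)
T = 1023616036/16641 (T = (131*(1/129) + 247)² = (131/129 + 247)² = (31994/129)² = 1023616036/16641 ≈ 61512.)
T - b = 1023616036/16641 - 1*(-13891/4) = 1023616036/16641 + 13891/4 = 4325624275/66564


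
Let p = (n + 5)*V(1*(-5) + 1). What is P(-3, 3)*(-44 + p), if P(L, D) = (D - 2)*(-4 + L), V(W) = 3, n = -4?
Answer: 287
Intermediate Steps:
P(L, D) = (-4 + L)*(-2 + D) (P(L, D) = (-2 + D)*(-4 + L) = (-4 + L)*(-2 + D))
p = 3 (p = (-4 + 5)*3 = 1*3 = 3)
P(-3, 3)*(-44 + p) = (8 - 4*3 - 2*(-3) + 3*(-3))*(-44 + 3) = (8 - 12 + 6 - 9)*(-41) = -7*(-41) = 287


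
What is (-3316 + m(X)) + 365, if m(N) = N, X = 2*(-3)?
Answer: -2957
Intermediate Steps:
X = -6
(-3316 + m(X)) + 365 = (-3316 - 6) + 365 = -3322 + 365 = -2957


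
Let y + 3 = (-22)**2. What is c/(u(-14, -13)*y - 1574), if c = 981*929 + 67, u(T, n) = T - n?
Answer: -911416/2055 ≈ -443.51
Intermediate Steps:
c = 911416 (c = 911349 + 67 = 911416)
y = 481 (y = -3 + (-22)**2 = -3 + 484 = 481)
c/(u(-14, -13)*y - 1574) = 911416/((-14 - 1*(-13))*481 - 1574) = 911416/((-14 + 13)*481 - 1574) = 911416/(-1*481 - 1574) = 911416/(-481 - 1574) = 911416/(-2055) = 911416*(-1/2055) = -911416/2055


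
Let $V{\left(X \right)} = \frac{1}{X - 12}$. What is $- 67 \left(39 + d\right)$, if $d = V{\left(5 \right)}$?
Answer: $- \frac{18224}{7} \approx -2603.4$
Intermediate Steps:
$V{\left(X \right)} = \frac{1}{-12 + X}$
$d = - \frac{1}{7}$ ($d = \frac{1}{-12 + 5} = \frac{1}{-7} = - \frac{1}{7} \approx -0.14286$)
$- 67 \left(39 + d\right) = - 67 \left(39 - \frac{1}{7}\right) = \left(-67\right) \frac{272}{7} = - \frac{18224}{7}$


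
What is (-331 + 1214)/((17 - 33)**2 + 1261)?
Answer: 883/1517 ≈ 0.58207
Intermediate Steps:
(-331 + 1214)/((17 - 33)**2 + 1261) = 883/((-16)**2 + 1261) = 883/(256 + 1261) = 883/1517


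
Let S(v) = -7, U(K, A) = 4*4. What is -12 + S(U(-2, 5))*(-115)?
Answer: 793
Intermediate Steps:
U(K, A) = 16
-12 + S(U(-2, 5))*(-115) = -12 - 7*(-115) = -12 + 805 = 793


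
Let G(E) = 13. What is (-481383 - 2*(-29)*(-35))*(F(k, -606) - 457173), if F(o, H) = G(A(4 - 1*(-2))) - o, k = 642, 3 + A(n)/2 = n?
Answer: 221307438226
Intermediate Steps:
A(n) = -6 + 2*n
F(o, H) = 13 - o
(-481383 - 2*(-29)*(-35))*(F(k, -606) - 457173) = (-481383 - 2*(-29)*(-35))*((13 - 1*642) - 457173) = (-481383 + 58*(-35))*((13 - 642) - 457173) = (-481383 - 2030)*(-629 - 457173) = -483413*(-457802) = 221307438226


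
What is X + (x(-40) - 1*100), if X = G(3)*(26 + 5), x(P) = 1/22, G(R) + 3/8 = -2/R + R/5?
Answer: -150013/1320 ≈ -113.65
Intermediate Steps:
G(R) = -3/8 - 2/R + R/5 (G(R) = -3/8 + (-2/R + R/5) = -3/8 - 2/R + R/5)
x(P) = 1/22
X = -1643/120 (X = (-3/8 - 2/3 + (⅕)*3)*(26 + 5) = (-3/8 - 2*⅓ + ⅗)*31 = (-3/8 - ⅔ + ⅗)*31 = -53/120*31 = -1643/120 ≈ -13.692)
X + (x(-40) - 1*100) = -1643/120 + (1/22 - 1*100) = -1643/120 + (1/22 - 100) = -1643/120 - 2199/22 = -150013/1320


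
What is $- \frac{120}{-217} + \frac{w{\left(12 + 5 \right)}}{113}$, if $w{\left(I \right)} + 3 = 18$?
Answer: $\frac{16815}{24521} \approx 0.68574$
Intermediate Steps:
$w{\left(I \right)} = 15$ ($w{\left(I \right)} = -3 + 18 = 15$)
$- \frac{120}{-217} + \frac{w{\left(12 + 5 \right)}}{113} = - \frac{120}{-217} + \frac{15}{113} = \left(-120\right) \left(- \frac{1}{217}\right) + 15 \cdot \frac{1}{113} = \frac{120}{217} + \frac{15}{113} = \frac{16815}{24521}$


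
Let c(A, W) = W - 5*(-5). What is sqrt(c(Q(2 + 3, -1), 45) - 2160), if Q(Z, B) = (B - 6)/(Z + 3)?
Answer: I*sqrt(2090) ≈ 45.716*I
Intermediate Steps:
Q(Z, B) = (-6 + B)/(3 + Z)
c(A, W) = 25 + W (c(A, W) = W + 25 = 25 + W)
sqrt(c(Q(2 + 3, -1), 45) - 2160) = sqrt((25 + 45) - 2160) = sqrt(70 - 2160) = sqrt(-2090) = I*sqrt(2090)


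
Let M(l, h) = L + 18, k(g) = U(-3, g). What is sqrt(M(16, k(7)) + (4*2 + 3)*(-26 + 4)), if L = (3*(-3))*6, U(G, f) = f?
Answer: I*sqrt(278) ≈ 16.673*I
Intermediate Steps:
L = -54 (L = -9*6 = -54)
k(g) = g
M(l, h) = -36 (M(l, h) = -54 + 18 = -36)
sqrt(M(16, k(7)) + (4*2 + 3)*(-26 + 4)) = sqrt(-36 + (4*2 + 3)*(-26 + 4)) = sqrt(-36 + (8 + 3)*(-22)) = sqrt(-36 + 11*(-22)) = sqrt(-36 - 242) = sqrt(-278) = I*sqrt(278)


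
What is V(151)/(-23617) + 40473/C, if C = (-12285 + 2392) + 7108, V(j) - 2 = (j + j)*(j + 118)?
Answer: -1182104241/65773345 ≈ -17.972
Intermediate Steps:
V(j) = 2 + 2*j*(118 + j) (V(j) = 2 + (j + j)*(j + 118) = 2 + (2*j)*(118 + j) = 2 + 2*j*(118 + j))
C = -2785 (C = -9893 + 7108 = -2785)
V(151)/(-23617) + 40473/C = (2 + 2*151² + 236*151)/(-23617) + 40473/(-2785) = (2 + 2*22801 + 35636)*(-1/23617) + 40473*(-1/2785) = (2 + 45602 + 35636)*(-1/23617) - 40473/2785 = 81240*(-1/23617) - 40473/2785 = -81240/23617 - 40473/2785 = -1182104241/65773345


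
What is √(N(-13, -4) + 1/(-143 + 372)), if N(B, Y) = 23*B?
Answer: I*√15679630/229 ≈ 17.292*I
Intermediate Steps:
√(N(-13, -4) + 1/(-143 + 372)) = √(23*(-13) + 1/(-143 + 372)) = √(-299 + 1/229) = √(-68470/229) = I*√15679630/229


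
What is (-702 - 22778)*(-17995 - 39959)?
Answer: 1360759920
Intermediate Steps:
(-702 - 22778)*(-17995 - 39959) = -23480*(-57954) = 1360759920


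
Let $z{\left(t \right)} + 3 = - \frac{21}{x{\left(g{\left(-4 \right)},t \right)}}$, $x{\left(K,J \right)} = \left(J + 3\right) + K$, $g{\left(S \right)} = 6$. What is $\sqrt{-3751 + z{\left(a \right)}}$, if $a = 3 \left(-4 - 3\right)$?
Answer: $\frac{i \sqrt{15009}}{2} \approx 61.256 i$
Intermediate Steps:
$x{\left(K,J \right)} = 3 + J + K$ ($x{\left(K,J \right)} = \left(3 + J\right) + K = 3 + J + K$)
$a = -21$ ($a = 3 \left(-4 - 3\right) = 3 \left(-7\right) = -21$)
$z{\left(t \right)} = -3 - \frac{21}{9 + t}$ ($z{\left(t \right)} = -3 - \frac{21}{3 + t + 6} = -3 - \frac{21}{9 + t}$)
$\sqrt{-3751 + z{\left(a \right)}} = \sqrt{-3751 + \frac{3 \left(-16 - -21\right)}{9 - 21}} = \sqrt{-3751 + \frac{3 \left(-16 + 21\right)}{-12}} = \sqrt{-3751 + 3 \left(- \frac{1}{12}\right) 5} = \sqrt{-3751 - \frac{5}{4}} = \sqrt{- \frac{15009}{4}} = \frac{i \sqrt{15009}}{2}$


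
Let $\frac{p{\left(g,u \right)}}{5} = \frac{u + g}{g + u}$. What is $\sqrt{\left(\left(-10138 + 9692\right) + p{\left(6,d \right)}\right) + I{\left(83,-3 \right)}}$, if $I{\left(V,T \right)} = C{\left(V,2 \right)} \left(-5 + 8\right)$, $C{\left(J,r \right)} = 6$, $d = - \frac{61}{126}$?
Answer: $3 i \sqrt{47} \approx 20.567 i$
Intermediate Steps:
$d = - \frac{61}{126}$ ($d = \left(-61\right) \frac{1}{126} = - \frac{61}{126} \approx -0.48413$)
$p{\left(g,u \right)} = 5$ ($p{\left(g,u \right)} = 5 \frac{u + g}{g + u} = 5 \frac{g + u}{g + u} = 5 \cdot 1 = 5$)
$I{\left(V,T \right)} = 18$ ($I{\left(V,T \right)} = 6 \left(-5 + 8\right) = 6 \cdot 3 = 18$)
$\sqrt{\left(\left(-10138 + 9692\right) + p{\left(6,d \right)}\right) + I{\left(83,-3 \right)}} = \sqrt{\left(\left(-10138 + 9692\right) + 5\right) + 18} = \sqrt{\left(-446 + 5\right) + 18} = \sqrt{-441 + 18} = \sqrt{-423} = 3 i \sqrt{47}$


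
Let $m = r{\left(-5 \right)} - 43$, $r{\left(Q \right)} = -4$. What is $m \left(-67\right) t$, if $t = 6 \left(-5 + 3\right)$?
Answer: $-37788$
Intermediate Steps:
$t = -12$ ($t = 6 \left(-2\right) = -12$)
$m = -47$ ($m = -4 - 43 = -47$)
$m \left(-67\right) t = \left(-47\right) \left(-67\right) \left(-12\right) = 3149 \left(-12\right) = -37788$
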